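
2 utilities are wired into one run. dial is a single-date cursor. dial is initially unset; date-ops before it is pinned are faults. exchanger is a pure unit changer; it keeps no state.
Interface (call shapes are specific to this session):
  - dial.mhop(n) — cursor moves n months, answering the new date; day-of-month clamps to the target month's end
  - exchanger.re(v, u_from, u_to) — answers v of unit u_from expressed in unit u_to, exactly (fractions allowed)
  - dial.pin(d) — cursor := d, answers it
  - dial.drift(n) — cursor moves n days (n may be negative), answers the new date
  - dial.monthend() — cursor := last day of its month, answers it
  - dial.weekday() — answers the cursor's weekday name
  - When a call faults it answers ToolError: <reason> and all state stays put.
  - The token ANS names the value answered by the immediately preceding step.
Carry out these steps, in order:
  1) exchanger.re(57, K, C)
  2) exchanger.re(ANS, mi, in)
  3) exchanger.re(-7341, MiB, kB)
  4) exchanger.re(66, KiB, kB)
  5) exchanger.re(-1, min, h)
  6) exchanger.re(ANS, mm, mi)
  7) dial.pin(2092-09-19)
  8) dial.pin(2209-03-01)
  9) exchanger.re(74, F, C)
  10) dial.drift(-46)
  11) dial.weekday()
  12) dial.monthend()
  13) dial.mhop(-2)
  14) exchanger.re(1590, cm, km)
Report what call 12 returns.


Answer: 2209-01-31

Derivation:
I call exchanger.re on v: 57, u_from: K, u_to: C, — result: -4323/20.
Now I run exchanger.re on v: ANS, u_from: mi, u_to: in, and see -13695264.
Calling exchanger.re on v: -7341, u_from: MiB, u_to: kB, giving -962199552/125.
I use exchanger.re on v: 66, u_from: KiB, u_to: kB, giving 8448/125.
I run exchanger.re on v: -1, u_from: min, u_to: h, and observe -1/60.
Calling exchanger.re on v: ANS, u_from: mm, u_to: mi: -1/96560640.
Calling dial.pin on d: 2092-09-19, → 2092-09-19.
Using dial.pin on d: 2209-03-01, and get 2209-03-01.
Invoking exchanger.re on v: 74, u_from: F, u_to: C, — result: 70/3.
I call dial.drift on n: -46, yielding 2209-01-14.
Next I call dial.weekday, yielding Saturday.
Next I call dial.monthend, giving 2209-01-31.
Now I run dial.mhop on n: -2: 2208-11-30.
Calling exchanger.re on v: 1590, u_from: cm, u_to: km, and see 159/10000.


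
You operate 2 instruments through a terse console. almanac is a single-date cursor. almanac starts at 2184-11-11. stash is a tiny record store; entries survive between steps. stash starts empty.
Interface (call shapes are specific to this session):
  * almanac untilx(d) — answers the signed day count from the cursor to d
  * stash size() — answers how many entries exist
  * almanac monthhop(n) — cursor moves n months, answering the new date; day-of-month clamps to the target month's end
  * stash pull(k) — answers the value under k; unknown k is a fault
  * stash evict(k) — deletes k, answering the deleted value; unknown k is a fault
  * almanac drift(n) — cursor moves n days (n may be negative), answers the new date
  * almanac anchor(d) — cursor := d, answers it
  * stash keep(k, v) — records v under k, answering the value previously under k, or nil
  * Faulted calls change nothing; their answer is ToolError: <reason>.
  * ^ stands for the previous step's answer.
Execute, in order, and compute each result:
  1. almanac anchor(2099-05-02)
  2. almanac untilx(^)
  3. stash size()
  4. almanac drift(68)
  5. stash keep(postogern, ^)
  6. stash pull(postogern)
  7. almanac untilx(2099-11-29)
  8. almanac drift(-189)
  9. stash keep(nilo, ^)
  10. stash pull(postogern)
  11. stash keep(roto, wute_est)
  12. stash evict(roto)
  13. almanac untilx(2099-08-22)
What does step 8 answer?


Answer: 2099-01-01

Derivation:
>> almanac anchor(d: 2099-05-02)
<< 2099-05-02
>> almanac untilx(d: ^)
<< 0
>> stash size()
<< 0
>> almanac drift(n: 68)
<< 2099-07-09
>> stash keep(k: postogern, v: ^)
<< nil
>> stash pull(k: postogern)
<< 2099-07-09
>> almanac untilx(d: 2099-11-29)
<< 143
>> almanac drift(n: -189)
<< 2099-01-01
>> stash keep(k: nilo, v: ^)
<< nil
>> stash pull(k: postogern)
<< 2099-07-09
>> stash keep(k: roto, v: wute_est)
<< nil
>> stash evict(k: roto)
<< wute_est
>> almanac untilx(d: 2099-08-22)
<< 233


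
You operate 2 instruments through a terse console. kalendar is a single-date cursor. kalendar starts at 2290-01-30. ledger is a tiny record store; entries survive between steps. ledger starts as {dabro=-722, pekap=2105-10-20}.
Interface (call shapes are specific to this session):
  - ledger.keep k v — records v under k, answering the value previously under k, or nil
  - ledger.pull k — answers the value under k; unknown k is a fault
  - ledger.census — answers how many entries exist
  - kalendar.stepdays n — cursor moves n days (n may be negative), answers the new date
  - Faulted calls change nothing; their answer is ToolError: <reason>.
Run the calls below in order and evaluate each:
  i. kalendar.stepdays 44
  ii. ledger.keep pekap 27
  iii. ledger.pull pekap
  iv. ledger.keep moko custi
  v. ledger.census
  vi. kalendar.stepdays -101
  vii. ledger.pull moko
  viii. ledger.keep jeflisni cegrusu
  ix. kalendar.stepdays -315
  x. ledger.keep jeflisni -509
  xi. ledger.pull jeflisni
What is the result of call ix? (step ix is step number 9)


! 1. kalendar.stepdays(n=44) => 2290-03-15
! 2. ledger.keep(k=pekap, v=27) => 2105-10-20
! 3. ledger.pull(k=pekap) => 27
! 4. ledger.keep(k=moko, v=custi) => nil
! 5. ledger.census() => 3
! 6. kalendar.stepdays(n=-101) => 2289-12-04
! 7. ledger.pull(k=moko) => custi
! 8. ledger.keep(k=jeflisni, v=cegrusu) => nil
! 9. kalendar.stepdays(n=-315) => 2289-01-23
! 10. ledger.keep(k=jeflisni, v=-509) => cegrusu
! 11. ledger.pull(k=jeflisni) => -509

Answer: 2289-01-23


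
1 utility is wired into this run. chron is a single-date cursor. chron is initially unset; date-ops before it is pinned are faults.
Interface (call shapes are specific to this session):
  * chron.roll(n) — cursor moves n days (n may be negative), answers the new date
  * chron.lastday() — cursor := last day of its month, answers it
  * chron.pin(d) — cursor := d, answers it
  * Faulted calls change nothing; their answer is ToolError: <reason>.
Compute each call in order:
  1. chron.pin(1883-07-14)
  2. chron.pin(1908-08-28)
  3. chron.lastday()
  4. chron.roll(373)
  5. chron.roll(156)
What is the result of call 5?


Answer: 1910-02-11

Derivation:
I try chron.pin using d=1883-07-14, — result: 1883-07-14.
I try chron.pin using d=1908-08-28, and get 1908-08-28.
I call chron.lastday: 1908-08-31.
I use chron.roll using n=373: 1909-09-08.
Using chron.roll using n=156, which returns 1910-02-11.


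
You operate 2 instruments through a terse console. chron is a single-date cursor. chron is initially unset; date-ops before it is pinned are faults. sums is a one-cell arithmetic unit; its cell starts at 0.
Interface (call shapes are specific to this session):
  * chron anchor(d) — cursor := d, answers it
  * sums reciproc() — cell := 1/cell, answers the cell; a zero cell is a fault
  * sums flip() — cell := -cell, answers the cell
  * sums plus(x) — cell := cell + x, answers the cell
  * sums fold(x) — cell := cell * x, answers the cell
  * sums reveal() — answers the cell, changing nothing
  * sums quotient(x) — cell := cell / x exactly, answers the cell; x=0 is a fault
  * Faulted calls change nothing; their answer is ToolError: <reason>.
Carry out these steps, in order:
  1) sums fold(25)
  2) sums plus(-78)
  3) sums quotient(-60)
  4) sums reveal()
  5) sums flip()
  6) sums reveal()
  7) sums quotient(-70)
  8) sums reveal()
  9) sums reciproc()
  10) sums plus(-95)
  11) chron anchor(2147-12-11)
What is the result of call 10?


Answer: -535/13

Derivation:
I invoke sums fold passing x='25', giving 0.
Next I call sums plus passing x='-78': -78.
I use sums quotient passing x='-60', and observe 13/10.
I invoke sums reveal, and get 13/10.
I invoke sums flip, → -13/10.
I invoke sums reveal, yielding -13/10.
Now I run sums quotient passing x='-70', yielding 13/700.
Then sums reveal(): 13/700.
I use sums reciproc(), and observe 700/13.
I invoke sums plus passing x='-95': -535/13.
I run chron anchor passing d='2147-12-11', yielding 2147-12-11.


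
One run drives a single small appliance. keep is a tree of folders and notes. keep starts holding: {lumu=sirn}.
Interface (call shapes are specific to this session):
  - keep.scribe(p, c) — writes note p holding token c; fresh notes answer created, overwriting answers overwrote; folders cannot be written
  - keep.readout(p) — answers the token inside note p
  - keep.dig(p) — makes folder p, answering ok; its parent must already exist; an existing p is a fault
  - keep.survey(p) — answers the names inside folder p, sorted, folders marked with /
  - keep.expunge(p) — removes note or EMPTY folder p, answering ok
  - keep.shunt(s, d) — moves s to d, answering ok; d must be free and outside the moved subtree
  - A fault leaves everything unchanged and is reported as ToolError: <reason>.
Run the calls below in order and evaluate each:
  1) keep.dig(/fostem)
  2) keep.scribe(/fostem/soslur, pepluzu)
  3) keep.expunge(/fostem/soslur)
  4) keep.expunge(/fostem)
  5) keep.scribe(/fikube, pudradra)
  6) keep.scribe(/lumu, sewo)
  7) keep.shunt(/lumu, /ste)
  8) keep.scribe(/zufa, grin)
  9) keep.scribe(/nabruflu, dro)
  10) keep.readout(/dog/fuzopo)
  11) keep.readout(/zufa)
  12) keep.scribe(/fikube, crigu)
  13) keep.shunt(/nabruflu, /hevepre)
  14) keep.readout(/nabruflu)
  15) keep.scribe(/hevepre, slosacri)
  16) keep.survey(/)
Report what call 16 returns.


Answer: [fikube, hevepre, ste, zufa]

Derivation:
# keep.dig(p: /fostem) -> ok
# keep.scribe(p: /fostem/soslur, c: pepluzu) -> created
# keep.expunge(p: /fostem/soslur) -> ok
# keep.expunge(p: /fostem) -> ok
# keep.scribe(p: /fikube, c: pudradra) -> created
# keep.scribe(p: /lumu, c: sewo) -> overwrote
# keep.shunt(s: /lumu, d: /ste) -> ok
# keep.scribe(p: /zufa, c: grin) -> created
# keep.scribe(p: /nabruflu, c: dro) -> created
# keep.readout(p: /dog/fuzopo) -> ToolError: not found
# keep.readout(p: /zufa) -> grin
# keep.scribe(p: /fikube, c: crigu) -> overwrote
# keep.shunt(s: /nabruflu, d: /hevepre) -> ok
# keep.readout(p: /nabruflu) -> ToolError: not found
# keep.scribe(p: /hevepre, c: slosacri) -> overwrote
# keep.survey(p: /) -> [fikube, hevepre, ste, zufa]


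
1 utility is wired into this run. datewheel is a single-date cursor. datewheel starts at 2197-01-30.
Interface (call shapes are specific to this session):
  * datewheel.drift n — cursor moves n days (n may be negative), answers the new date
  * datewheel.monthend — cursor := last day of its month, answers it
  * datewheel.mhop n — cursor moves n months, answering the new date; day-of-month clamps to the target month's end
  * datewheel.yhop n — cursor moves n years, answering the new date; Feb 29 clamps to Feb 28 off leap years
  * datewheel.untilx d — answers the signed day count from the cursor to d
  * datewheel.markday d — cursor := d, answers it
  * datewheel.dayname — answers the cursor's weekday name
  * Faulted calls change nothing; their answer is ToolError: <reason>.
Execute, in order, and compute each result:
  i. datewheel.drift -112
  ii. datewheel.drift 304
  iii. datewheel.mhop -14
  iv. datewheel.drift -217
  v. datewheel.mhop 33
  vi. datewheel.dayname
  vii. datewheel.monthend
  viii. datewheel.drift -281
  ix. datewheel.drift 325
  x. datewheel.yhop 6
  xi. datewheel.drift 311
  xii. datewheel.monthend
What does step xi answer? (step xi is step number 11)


Answer: 2205-08-21

Derivation:
I invoke datewheel.drift on n='-112', giving 2196-10-10.
Invoking datewheel.drift on n='304', — result: 2197-08-10.
Invoking datewheel.mhop on n='-14', yielding 2196-06-10.
I use datewheel.drift on n='-217', — result: 2195-11-06.
I try datewheel.mhop on n='33', — result: 2198-08-06.
Using datewheel.dayname, and get Monday.
Then datewheel.monthend(), → 2198-08-31.
Calling datewheel.drift on n='-281', and get 2197-11-23.
Using datewheel.drift on n='325': 2198-10-14.
Invoking datewheel.yhop on n='6', and get 2204-10-14.
I use datewheel.drift on n='311', and get 2205-08-21.
Next I call datewheel.monthend, yielding 2205-08-31.


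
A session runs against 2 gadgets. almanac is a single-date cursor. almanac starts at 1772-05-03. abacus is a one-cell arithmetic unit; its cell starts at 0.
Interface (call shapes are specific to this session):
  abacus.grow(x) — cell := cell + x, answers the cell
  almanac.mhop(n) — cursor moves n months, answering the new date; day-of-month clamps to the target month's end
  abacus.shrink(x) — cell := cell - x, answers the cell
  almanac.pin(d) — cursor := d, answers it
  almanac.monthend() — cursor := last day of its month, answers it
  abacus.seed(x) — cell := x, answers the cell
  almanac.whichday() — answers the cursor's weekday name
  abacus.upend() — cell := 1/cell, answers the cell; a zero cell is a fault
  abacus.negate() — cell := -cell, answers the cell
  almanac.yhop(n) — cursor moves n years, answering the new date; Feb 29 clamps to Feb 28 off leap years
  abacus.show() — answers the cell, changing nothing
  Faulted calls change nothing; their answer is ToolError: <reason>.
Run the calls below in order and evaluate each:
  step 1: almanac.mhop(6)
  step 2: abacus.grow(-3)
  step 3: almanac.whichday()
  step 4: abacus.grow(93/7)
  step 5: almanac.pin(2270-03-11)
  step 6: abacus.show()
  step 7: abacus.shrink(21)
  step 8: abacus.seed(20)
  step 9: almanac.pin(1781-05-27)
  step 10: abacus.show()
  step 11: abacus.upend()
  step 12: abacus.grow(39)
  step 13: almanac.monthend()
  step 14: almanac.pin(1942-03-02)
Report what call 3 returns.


;; almanac.mhop(n: 6) ~> 1772-11-03
;; abacus.grow(x: -3) ~> -3
;; almanac.whichday() ~> Tuesday
;; abacus.grow(x: 93/7) ~> 72/7
;; almanac.pin(d: 2270-03-11) ~> 2270-03-11
;; abacus.show() ~> 72/7
;; abacus.shrink(x: 21) ~> -75/7
;; abacus.seed(x: 20) ~> 20
;; almanac.pin(d: 1781-05-27) ~> 1781-05-27
;; abacus.show() ~> 20
;; abacus.upend() ~> 1/20
;; abacus.grow(x: 39) ~> 781/20
;; almanac.monthend() ~> 1781-05-31
;; almanac.pin(d: 1942-03-02) ~> 1942-03-02

Answer: Tuesday


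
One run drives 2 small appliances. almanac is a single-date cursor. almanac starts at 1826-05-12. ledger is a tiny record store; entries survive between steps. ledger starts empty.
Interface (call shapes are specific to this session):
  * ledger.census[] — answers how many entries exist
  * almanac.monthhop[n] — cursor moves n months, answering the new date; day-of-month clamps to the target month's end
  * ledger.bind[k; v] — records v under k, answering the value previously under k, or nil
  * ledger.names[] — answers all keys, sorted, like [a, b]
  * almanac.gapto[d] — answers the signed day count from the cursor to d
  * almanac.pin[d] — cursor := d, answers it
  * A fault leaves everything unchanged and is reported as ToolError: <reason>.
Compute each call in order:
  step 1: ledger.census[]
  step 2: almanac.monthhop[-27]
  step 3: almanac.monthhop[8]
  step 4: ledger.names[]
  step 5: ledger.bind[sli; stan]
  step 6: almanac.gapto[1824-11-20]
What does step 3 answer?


Answer: 1824-10-12

Derivation:
$ ledger.census
= 0
$ almanac.monthhop n='-27'
= 1824-02-12
$ almanac.monthhop n='8'
= 1824-10-12
$ ledger.names
= []
$ ledger.bind k='sli' v='stan'
= nil
$ almanac.gapto d='1824-11-20'
= 39


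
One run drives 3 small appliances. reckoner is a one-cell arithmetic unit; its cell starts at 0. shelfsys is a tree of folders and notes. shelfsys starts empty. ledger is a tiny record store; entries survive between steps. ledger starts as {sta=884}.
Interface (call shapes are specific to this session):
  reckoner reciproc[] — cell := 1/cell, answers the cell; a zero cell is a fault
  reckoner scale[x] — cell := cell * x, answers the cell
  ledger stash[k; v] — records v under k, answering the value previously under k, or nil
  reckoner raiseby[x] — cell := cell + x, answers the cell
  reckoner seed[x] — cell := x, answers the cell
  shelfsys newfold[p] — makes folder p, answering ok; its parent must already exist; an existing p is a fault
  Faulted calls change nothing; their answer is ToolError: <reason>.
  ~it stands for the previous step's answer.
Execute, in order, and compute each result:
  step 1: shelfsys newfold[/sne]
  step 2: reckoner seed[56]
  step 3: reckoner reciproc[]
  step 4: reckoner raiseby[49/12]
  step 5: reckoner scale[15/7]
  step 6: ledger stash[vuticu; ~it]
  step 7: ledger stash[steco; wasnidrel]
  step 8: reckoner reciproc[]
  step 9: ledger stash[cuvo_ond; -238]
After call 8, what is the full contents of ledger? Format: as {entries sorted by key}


$ shelfsys newfold p=/sne
:: ok
$ reckoner seed x=56
:: 56
$ reckoner reciproc
:: 1/56
$ reckoner raiseby x=49/12
:: 689/168
$ reckoner scale x=15/7
:: 3445/392
$ ledger stash k=vuticu v=~it
:: nil
$ ledger stash k=steco v=wasnidrel
:: nil
$ reckoner reciproc
:: 392/3445
$ ledger stash k=cuvo_ond v=-238
:: nil

Answer: {sta=884, steco=wasnidrel, vuticu=3445/392}


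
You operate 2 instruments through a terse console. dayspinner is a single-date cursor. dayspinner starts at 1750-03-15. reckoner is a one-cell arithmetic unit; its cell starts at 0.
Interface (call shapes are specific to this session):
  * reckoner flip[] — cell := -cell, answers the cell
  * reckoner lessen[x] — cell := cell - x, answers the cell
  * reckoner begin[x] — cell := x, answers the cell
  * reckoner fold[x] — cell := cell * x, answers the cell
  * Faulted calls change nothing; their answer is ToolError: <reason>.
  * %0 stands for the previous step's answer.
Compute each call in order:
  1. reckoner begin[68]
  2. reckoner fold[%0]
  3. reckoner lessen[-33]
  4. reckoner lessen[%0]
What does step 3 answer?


Act: reckoner begin[x: 68]
Obs: 68
Act: reckoner fold[x: %0]
Obs: 4624
Act: reckoner lessen[x: -33]
Obs: 4657
Act: reckoner lessen[x: %0]
Obs: 0

Answer: 4657


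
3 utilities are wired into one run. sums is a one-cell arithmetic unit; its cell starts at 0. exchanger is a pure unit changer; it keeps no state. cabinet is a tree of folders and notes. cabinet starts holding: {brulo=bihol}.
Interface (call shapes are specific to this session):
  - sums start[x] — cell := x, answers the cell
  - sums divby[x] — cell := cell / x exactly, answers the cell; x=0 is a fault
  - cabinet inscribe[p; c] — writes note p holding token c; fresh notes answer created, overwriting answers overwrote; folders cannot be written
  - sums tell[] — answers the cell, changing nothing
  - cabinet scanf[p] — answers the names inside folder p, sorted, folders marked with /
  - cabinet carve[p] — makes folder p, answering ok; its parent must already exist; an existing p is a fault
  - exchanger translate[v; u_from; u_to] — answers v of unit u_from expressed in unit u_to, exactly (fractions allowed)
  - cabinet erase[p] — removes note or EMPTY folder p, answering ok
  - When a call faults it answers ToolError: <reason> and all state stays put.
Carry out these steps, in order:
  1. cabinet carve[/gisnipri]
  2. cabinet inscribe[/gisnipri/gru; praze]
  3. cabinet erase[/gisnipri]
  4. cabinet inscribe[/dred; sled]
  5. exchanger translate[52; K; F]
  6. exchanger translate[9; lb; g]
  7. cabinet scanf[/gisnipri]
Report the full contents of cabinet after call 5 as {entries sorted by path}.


Answer: {brulo=bihol, dred=sled, gisnipri/, gisnipri/gru=praze}

Derivation:
CALL cabinet carve[p='/gisnipri']
RET  ok
CALL cabinet inscribe[p='/gisnipri/gru'; c='praze']
RET  created
CALL cabinet erase[p='/gisnipri']
RET  ToolError: not empty
CALL cabinet inscribe[p='/dred'; c='sled']
RET  created
CALL exchanger translate[v='52'; u_from='K'; u_to='F']
RET  -36607/100
CALL exchanger translate[v='9'; u_from='lb'; u_to='g']
RET  408233133/100000
CALL cabinet scanf[p='/gisnipri']
RET  [gru]


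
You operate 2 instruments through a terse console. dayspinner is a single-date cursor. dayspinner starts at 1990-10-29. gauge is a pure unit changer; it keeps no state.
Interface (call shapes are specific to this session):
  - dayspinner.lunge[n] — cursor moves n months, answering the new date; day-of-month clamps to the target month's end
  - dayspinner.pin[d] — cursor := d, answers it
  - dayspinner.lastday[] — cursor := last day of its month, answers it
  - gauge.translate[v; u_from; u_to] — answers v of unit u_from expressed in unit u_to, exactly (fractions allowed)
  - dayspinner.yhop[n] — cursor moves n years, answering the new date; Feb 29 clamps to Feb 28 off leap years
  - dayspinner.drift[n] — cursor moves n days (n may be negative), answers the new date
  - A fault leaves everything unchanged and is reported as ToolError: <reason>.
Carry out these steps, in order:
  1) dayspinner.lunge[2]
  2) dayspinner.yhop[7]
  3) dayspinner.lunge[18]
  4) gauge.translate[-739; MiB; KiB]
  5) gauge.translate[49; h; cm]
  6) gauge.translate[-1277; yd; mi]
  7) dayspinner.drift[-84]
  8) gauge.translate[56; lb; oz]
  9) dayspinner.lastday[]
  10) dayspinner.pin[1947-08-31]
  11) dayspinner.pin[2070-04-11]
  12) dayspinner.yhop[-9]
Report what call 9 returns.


Answer: 1999-04-30

Derivation:
-> dayspinner.lunge(n='2')
<- 1990-12-29
-> dayspinner.yhop(n='7')
<- 1997-12-29
-> dayspinner.lunge(n='18')
<- 1999-06-29
-> gauge.translate(v='-739', u_from='MiB', u_to='KiB')
<- -756736
-> gauge.translate(v='49', u_from='h', u_to='cm')
<- ToolError: incompatible units
-> gauge.translate(v='-1277', u_from='yd', u_to='mi')
<- -1277/1760
-> dayspinner.drift(n='-84')
<- 1999-04-06
-> gauge.translate(v='56', u_from='lb', u_to='oz')
<- 896
-> dayspinner.lastday()
<- 1999-04-30
-> dayspinner.pin(d='1947-08-31')
<- 1947-08-31
-> dayspinner.pin(d='2070-04-11')
<- 2070-04-11
-> dayspinner.yhop(n='-9')
<- 2061-04-11


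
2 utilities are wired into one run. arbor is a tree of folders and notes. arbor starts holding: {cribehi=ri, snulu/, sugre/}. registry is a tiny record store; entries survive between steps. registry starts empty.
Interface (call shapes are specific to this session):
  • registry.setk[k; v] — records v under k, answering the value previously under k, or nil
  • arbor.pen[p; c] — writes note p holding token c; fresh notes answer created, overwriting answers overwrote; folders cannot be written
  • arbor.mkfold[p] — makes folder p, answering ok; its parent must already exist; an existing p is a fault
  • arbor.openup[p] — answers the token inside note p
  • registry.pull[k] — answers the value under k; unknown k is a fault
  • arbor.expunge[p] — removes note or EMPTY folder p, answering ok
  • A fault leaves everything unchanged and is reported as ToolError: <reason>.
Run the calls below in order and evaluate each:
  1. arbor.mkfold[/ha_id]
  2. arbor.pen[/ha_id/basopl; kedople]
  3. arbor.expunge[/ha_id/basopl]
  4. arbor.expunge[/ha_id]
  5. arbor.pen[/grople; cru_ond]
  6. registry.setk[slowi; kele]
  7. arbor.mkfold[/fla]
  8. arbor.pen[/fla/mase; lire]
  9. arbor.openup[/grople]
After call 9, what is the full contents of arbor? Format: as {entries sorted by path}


Answer: {cribehi=ri, fla/, fla/mase=lire, grople=cru_ond, snulu/, sugre/}

Derivation:
Do: arbor.mkfold[p='/ha_id']
See: ok
Do: arbor.pen[p='/ha_id/basopl'; c='kedople']
See: created
Do: arbor.expunge[p='/ha_id/basopl']
See: ok
Do: arbor.expunge[p='/ha_id']
See: ok
Do: arbor.pen[p='/grople'; c='cru_ond']
See: created
Do: registry.setk[k='slowi'; v='kele']
See: nil
Do: arbor.mkfold[p='/fla']
See: ok
Do: arbor.pen[p='/fla/mase'; c='lire']
See: created
Do: arbor.openup[p='/grople']
See: cru_ond


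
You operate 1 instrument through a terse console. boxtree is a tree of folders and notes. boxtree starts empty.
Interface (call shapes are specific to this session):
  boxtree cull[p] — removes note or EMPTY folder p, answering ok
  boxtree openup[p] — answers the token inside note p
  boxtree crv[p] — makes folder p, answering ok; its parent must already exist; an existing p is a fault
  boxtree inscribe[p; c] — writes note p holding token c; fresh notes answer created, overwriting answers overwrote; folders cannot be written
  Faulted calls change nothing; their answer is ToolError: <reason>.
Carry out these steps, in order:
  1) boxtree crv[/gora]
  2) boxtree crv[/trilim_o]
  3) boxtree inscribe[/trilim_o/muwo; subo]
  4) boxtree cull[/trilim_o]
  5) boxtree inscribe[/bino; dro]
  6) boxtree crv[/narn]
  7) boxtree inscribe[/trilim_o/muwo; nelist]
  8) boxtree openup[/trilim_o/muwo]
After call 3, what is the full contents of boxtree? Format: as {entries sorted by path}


Answer: {gora/, trilim_o/, trilim_o/muwo=subo}

Derivation:
-- 1. boxtree crv(p=/gora) ~> ok
-- 2. boxtree crv(p=/trilim_o) ~> ok
-- 3. boxtree inscribe(p=/trilim_o/muwo, c=subo) ~> created
-- 4. boxtree cull(p=/trilim_o) ~> ToolError: not empty
-- 5. boxtree inscribe(p=/bino, c=dro) ~> created
-- 6. boxtree crv(p=/narn) ~> ok
-- 7. boxtree inscribe(p=/trilim_o/muwo, c=nelist) ~> overwrote
-- 8. boxtree openup(p=/trilim_o/muwo) ~> nelist


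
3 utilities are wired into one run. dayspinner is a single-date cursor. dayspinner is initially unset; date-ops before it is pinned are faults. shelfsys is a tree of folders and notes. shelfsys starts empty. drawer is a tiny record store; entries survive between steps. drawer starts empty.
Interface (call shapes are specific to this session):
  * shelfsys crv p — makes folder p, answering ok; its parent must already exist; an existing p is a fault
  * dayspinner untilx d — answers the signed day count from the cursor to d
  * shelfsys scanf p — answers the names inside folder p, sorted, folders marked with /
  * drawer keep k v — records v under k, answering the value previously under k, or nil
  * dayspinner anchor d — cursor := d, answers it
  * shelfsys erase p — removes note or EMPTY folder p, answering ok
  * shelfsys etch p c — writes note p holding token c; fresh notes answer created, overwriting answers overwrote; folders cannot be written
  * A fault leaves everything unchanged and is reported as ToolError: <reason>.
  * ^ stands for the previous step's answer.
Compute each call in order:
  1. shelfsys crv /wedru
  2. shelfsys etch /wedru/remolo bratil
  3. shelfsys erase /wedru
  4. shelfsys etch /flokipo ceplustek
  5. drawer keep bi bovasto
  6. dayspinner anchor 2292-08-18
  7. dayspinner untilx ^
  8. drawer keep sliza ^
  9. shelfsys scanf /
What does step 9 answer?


>> shelfsys crv(p: /wedru)
<< ok
>> shelfsys etch(p: /wedru/remolo, c: bratil)
<< created
>> shelfsys erase(p: /wedru)
<< ToolError: not empty
>> shelfsys etch(p: /flokipo, c: ceplustek)
<< created
>> drawer keep(k: bi, v: bovasto)
<< nil
>> dayspinner anchor(d: 2292-08-18)
<< 2292-08-18
>> dayspinner untilx(d: ^)
<< 0
>> drawer keep(k: sliza, v: ^)
<< nil
>> shelfsys scanf(p: /)
<< [flokipo, wedru/]

Answer: [flokipo, wedru/]


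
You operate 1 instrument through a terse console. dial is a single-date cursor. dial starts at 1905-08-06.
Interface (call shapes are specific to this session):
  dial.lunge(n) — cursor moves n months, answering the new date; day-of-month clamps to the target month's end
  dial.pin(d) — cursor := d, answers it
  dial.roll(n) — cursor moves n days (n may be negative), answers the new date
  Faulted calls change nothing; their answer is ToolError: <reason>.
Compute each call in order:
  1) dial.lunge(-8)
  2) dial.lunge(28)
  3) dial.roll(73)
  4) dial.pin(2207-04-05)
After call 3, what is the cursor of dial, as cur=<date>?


Answer: cur=1907-06-18

Derivation:
Do: dial.lunge[n='-8']
See: 1904-12-06
Do: dial.lunge[n='28']
See: 1907-04-06
Do: dial.roll[n='73']
See: 1907-06-18
Do: dial.pin[d='2207-04-05']
See: 2207-04-05


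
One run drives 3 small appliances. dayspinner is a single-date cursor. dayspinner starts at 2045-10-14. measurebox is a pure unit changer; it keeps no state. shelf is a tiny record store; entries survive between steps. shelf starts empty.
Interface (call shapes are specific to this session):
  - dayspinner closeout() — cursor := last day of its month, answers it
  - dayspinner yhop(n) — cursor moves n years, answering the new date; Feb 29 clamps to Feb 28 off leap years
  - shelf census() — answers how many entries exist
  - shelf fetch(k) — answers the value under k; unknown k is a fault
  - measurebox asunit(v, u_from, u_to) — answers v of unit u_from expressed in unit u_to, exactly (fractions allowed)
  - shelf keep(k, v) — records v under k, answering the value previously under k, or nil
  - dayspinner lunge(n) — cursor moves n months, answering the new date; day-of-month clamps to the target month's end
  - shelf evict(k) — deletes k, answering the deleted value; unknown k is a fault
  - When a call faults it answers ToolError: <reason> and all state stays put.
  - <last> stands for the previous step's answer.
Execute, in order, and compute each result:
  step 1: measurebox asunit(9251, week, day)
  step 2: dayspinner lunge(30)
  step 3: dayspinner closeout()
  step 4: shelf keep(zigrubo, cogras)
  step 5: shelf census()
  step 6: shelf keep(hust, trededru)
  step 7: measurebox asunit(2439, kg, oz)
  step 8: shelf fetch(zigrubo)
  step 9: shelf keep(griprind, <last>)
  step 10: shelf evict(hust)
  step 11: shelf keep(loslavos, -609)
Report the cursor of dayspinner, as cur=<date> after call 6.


Answer: cur=2048-04-30

Derivation:
[in] measurebox asunit v=9251 u_from=week u_to=day
:: 64757
[in] dayspinner lunge n=30
:: 2048-04-14
[in] dayspinner closeout
:: 2048-04-30
[in] shelf keep k=zigrubo v=cogras
:: nil
[in] shelf census
:: 1
[in] shelf keep k=hust v=trededru
:: nil
[in] measurebox asunit v=2439 u_from=kg u_to=oz
:: 3902400000000/45359237
[in] shelf fetch k=zigrubo
:: cogras
[in] shelf keep k=griprind v=<last>
:: nil
[in] shelf evict k=hust
:: trededru
[in] shelf keep k=loslavos v=-609
:: nil


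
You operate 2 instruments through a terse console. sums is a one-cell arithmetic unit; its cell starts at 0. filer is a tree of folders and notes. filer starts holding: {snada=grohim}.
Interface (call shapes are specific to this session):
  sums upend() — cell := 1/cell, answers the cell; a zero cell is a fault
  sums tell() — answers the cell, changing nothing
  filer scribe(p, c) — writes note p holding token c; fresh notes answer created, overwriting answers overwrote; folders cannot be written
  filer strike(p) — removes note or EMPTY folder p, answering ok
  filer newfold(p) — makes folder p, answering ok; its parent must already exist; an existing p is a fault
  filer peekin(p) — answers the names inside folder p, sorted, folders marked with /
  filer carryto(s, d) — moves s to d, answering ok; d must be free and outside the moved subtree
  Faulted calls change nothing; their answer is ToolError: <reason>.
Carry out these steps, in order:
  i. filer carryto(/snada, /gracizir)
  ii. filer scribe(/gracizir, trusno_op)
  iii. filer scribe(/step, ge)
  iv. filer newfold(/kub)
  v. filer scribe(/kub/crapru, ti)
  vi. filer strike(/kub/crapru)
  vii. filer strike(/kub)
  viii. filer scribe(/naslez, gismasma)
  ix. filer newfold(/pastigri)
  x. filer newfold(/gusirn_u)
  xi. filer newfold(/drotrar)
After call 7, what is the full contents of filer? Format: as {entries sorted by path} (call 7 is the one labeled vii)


Answer: {gracizir=trusno_op, step=ge}

Derivation:
Calling filer carryto using s: /snada, d: /gracizir, → ok.
Calling filer scribe using p: /gracizir, c: trusno_op, and get overwrote.
Invoking filer scribe using p: /step, c: ge, — result: created.
I run filer newfold using p: /kub, giving ok.
Next I call filer scribe using p: /kub/crapru, c: ti, → created.
Next I call filer strike using p: /kub/crapru, which returns ok.
I call filer strike using p: /kub, which returns ok.
I invoke filer scribe using p: /naslez, c: gismasma, → created.
Then filer newfold using p: /pastigri, — result: ok.
Calling filer newfold using p: /gusirn_u, and observe ok.
Next I call filer newfold using p: /drotrar, yielding ok.


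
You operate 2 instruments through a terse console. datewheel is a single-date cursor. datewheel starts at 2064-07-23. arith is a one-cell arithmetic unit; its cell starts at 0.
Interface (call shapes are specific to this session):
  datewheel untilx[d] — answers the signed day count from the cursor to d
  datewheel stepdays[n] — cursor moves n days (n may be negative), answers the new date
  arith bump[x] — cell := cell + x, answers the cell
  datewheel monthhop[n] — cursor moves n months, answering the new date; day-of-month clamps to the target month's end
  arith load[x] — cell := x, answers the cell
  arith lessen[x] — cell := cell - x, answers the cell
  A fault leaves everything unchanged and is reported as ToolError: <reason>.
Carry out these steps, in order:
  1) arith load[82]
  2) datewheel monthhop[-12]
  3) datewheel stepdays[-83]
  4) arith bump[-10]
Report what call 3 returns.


I call arith load with x→82, — result: 82.
Using datewheel monthhop with n→-12, → 2063-07-23.
I invoke datewheel stepdays with n→-83, giving 2063-05-01.
Using arith bump with x→-10, which returns 72.

Answer: 2063-05-01


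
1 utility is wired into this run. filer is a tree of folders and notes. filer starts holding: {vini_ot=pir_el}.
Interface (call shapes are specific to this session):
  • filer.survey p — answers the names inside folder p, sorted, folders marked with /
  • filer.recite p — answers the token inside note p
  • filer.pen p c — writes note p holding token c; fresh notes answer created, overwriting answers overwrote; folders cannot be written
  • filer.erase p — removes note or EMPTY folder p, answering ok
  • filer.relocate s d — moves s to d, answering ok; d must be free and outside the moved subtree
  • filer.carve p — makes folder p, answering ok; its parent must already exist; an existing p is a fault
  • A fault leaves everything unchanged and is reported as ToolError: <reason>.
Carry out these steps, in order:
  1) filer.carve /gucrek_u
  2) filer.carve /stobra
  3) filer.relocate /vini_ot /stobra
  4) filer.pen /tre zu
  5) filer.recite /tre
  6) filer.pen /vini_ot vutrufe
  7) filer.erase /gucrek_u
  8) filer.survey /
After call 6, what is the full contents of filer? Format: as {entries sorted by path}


Do: filer.carve[p='/gucrek_u']
See: ok
Do: filer.carve[p='/stobra']
See: ok
Do: filer.relocate[s='/vini_ot'; d='/stobra']
See: ToolError: exists
Do: filer.pen[p='/tre'; c='zu']
See: created
Do: filer.recite[p='/tre']
See: zu
Do: filer.pen[p='/vini_ot'; c='vutrufe']
See: overwrote
Do: filer.erase[p='/gucrek_u']
See: ok
Do: filer.survey[p='/']
See: [stobra/, tre, vini_ot]

Answer: {gucrek_u/, stobra/, tre=zu, vini_ot=vutrufe}


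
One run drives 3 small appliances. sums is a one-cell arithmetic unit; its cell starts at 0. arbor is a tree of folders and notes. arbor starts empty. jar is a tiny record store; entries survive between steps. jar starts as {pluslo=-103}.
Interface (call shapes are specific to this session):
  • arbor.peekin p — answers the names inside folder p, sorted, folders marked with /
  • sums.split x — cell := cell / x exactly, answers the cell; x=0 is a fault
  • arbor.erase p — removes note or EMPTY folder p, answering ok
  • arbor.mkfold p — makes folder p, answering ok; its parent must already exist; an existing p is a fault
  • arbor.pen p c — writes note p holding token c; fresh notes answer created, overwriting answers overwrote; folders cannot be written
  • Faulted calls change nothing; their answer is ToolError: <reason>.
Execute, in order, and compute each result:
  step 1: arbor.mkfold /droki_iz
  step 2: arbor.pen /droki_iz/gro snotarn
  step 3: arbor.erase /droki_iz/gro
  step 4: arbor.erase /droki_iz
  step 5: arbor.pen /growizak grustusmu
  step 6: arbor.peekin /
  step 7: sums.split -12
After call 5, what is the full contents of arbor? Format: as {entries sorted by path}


Answer: {growizak=grustusmu}

Derivation:
> arbor.mkfold p='/droki_iz'
:: ok
> arbor.pen p='/droki_iz/gro' c='snotarn'
:: created
> arbor.erase p='/droki_iz/gro'
:: ok
> arbor.erase p='/droki_iz'
:: ok
> arbor.pen p='/growizak' c='grustusmu'
:: created
> arbor.peekin p='/'
:: [growizak]
> sums.split x='-12'
:: 0


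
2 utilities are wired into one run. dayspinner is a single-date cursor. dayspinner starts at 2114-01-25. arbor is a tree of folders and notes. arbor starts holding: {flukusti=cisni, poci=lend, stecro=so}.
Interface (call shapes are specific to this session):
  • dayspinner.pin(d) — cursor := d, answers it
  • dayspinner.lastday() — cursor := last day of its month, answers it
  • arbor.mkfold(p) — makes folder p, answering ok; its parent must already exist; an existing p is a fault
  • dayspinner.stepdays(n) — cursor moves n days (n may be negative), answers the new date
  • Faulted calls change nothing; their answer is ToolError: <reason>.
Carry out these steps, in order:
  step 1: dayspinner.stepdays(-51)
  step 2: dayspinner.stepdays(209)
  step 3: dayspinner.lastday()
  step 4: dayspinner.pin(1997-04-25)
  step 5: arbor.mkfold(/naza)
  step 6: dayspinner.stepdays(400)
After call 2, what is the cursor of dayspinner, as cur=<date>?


$ dayspinner.stepdays n: -51
= 2113-12-05
$ dayspinner.stepdays n: 209
= 2114-07-02
$ dayspinner.lastday
= 2114-07-31
$ dayspinner.pin d: 1997-04-25
= 1997-04-25
$ arbor.mkfold p: /naza
= ok
$ dayspinner.stepdays n: 400
= 1998-05-30

Answer: cur=2114-07-02


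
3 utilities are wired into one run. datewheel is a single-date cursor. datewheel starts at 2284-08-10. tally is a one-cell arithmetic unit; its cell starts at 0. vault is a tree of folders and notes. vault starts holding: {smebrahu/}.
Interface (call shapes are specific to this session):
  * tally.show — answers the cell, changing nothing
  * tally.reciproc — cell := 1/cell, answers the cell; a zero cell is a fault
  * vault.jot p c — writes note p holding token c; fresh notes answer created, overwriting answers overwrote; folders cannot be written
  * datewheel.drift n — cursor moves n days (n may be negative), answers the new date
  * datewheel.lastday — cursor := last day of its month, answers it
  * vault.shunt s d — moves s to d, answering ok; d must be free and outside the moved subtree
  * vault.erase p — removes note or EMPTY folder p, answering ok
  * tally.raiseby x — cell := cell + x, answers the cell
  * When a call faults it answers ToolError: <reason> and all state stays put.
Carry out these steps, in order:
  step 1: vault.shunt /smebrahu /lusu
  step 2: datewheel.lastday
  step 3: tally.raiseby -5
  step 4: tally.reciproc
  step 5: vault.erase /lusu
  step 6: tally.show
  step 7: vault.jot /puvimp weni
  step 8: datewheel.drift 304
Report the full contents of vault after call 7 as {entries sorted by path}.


Then vault.shunt on s=/smebrahu, d=/lusu: ok.
I run datewheel.lastday, yielding 2284-08-31.
Invoking tally.raiseby on x=-5, — result: -5.
I invoke tally.reciproc: -1/5.
Now I run vault.erase on p=/lusu, and see ok.
Invoking tally.show, and see -1/5.
I try vault.jot on p=/puvimp, c=weni, and see created.
Then datewheel.drift on n=304, → 2285-07-01.

Answer: {puvimp=weni}


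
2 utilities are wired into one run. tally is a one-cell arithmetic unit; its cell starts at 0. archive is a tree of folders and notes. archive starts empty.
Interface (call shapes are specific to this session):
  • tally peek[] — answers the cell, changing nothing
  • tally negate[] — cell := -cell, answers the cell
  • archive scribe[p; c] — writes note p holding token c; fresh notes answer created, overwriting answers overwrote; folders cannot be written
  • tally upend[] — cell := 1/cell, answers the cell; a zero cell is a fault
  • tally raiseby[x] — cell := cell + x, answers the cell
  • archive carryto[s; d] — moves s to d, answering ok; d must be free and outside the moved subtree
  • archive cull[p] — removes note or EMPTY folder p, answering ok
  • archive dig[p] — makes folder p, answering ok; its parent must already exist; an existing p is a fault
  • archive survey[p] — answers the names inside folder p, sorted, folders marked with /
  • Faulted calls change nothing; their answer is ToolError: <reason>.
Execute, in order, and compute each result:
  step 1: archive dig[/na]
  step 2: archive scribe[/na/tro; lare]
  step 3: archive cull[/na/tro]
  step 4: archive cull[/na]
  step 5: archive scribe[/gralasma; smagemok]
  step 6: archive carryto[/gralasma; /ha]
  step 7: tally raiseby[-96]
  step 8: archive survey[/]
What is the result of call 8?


CALL archive dig[p→/na]
RET  ok
CALL archive scribe[p→/na/tro; c→lare]
RET  created
CALL archive cull[p→/na/tro]
RET  ok
CALL archive cull[p→/na]
RET  ok
CALL archive scribe[p→/gralasma; c→smagemok]
RET  created
CALL archive carryto[s→/gralasma; d→/ha]
RET  ok
CALL tally raiseby[x→-96]
RET  -96
CALL archive survey[p→/]
RET  [ha]

Answer: [ha]
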